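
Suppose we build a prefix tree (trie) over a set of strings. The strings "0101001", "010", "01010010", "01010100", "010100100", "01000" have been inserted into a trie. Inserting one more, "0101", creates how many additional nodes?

0

"0101" is already a full path in the trie; only an end-marker is added.
No new nodes are needed: 0.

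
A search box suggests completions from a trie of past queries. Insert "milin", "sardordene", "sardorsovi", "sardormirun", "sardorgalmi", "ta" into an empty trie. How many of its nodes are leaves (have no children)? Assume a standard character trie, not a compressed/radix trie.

6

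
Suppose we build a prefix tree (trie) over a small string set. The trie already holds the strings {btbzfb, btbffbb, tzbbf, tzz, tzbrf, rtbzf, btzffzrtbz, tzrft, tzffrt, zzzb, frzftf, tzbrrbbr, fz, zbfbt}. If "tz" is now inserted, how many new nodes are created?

Every character of "tz" already lies on an existing path (it is a prefix of some stored word).
No new nodes are needed: 0.

0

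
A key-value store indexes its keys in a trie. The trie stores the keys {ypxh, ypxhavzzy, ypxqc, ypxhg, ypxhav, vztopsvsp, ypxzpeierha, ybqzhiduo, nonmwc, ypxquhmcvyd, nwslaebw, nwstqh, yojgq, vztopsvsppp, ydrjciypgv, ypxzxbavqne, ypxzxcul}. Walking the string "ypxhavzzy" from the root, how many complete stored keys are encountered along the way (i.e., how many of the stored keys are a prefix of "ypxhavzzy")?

Traverse "ypxhavzzy" character by character; count nodes along the way that are marked as word ends.
Prefixes of the query that are stored words: "ypxh", "ypxhav", "ypxhavzzy"
Count: 3

3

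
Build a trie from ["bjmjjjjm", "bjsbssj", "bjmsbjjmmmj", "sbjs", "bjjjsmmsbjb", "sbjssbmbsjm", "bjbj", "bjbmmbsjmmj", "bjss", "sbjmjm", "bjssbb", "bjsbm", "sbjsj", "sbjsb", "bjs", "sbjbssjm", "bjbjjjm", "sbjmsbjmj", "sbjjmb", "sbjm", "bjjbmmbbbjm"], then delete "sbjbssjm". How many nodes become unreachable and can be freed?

A node on "sbjbssjm"'s path can go only if nothing else ends at it or branches off below it.
The suffix "bssjm" (5 nodes) is used only by "sbjbssjm"; the node for "sbj" still has the child "s", so pruning stops there.
Nodes removed: 5

5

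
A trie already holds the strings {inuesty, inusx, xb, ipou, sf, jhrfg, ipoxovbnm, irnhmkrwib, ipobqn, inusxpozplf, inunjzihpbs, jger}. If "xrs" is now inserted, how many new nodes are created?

"x" is already a path in the trie; the remaining "rs" must be added.
So 3 − 1 = 2 new nodes.

2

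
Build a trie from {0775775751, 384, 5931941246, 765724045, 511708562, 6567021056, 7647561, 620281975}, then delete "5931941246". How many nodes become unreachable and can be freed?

A node on "5931941246"'s path can go only if nothing else ends at it or branches off below it.
The suffix "931941246" (9 nodes) is used only by "5931941246"; the node for "5" still has the child "1", so pruning stops there.
Nodes removed: 9

9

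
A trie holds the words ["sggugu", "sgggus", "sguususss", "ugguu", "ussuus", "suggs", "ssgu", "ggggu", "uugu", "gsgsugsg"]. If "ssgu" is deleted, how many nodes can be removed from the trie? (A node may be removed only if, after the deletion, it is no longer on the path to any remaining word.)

3

A node on "ssgu"'s path can go only if nothing else ends at it or branches off below it.
The suffix "sgu" (3 nodes) is used only by "ssgu"; the node for "s" still has the child "g", so pruning stops there.
Nodes removed: 3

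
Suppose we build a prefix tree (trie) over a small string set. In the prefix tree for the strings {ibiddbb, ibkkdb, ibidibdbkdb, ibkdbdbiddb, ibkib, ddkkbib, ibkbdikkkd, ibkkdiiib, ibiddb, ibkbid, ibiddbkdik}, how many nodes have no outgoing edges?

Leaves are exactly the stored words that no other stored word extends.
Those words: "ddkkbib", "ibiddbb", "ibiddbkdik", "ibidibdbkdb", "ibkbdikkkd", "ibkbid", "ibkdbdbiddb", "ibkib", "ibkkdb", "ibkkdiiib"
Leaf count: 10

10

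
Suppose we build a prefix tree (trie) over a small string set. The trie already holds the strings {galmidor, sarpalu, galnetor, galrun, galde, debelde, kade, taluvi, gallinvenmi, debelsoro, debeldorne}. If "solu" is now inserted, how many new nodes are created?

The longest prefix of "solu" already in the trie is "s" (length 1).
New nodes needed: |"solu"| − 1 = 4 − 1 = 3.

3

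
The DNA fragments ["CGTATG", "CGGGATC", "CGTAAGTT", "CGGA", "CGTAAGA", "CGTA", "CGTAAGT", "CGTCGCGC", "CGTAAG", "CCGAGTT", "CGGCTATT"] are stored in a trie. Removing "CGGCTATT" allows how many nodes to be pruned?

Walk "CGGCTATT" from the leaf back toward the root, removing each node that no remaining word uses.
The suffix "CTATT" (5 nodes) is used only by "CGGCTATT"; the node for "CGG" still has the child "G", so pruning stops there.
Nodes removed: 5

5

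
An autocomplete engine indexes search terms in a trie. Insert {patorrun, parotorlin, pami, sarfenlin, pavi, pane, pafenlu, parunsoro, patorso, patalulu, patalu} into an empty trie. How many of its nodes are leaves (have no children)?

10

A leaf is a node with no children — equivalently, the end of a word that is not a proper prefix of any other stored word.
Those words: "pafenlu", "pami", "pane", "parotorlin", "parunsoro", "patalulu", "patorrun", "patorso", "pavi", "sarfenlin"
Leaf count: 10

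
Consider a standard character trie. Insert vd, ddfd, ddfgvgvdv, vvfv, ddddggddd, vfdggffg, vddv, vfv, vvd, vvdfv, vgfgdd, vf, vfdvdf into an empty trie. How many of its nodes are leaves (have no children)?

10

A leaf is a node with no children — equivalently, the end of a word that is not a proper prefix of any other stored word.
Those words: "ddddggddd", "ddfd", "ddfgvgvdv", "vddv", "vfdggffg", "vfdvdf", "vfv", "vgfgdd", "vvdfv", "vvfv"
Leaf count: 10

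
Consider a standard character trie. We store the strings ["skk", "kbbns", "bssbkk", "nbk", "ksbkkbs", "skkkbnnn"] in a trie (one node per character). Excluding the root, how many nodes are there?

Trace insertions, counting only characters that open a new branch:
  "skk" → 3 new (s, k, k)
  "kbbns" → 5 new (k, b, b, n, s)
  "bssbkk" → 6 new (b, s, s, b, k, k)
  "nbk" → 3 new (n, b, k)
  "ksbkkbs" → prefix "k" already present; 6 new (s, b, k, k, b, s)
  "skkkbnnn" → prefix "skk" already present; 5 new (k, b, n, n, n)
Total nodes = 3 + 5 + 6 + 3 + 6 + 5 = 28

28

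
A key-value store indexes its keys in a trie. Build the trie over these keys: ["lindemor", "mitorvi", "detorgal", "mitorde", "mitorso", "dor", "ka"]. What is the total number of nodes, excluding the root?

31

Insert word by word; a character creates a node only if that edge doesn't already exist:
  "lindemor" → 8 new (l, i, n, d, e, m, o, r)
  "mitorvi" → 7 new (m, i, t, o, r, v, i)
  "detorgal" → 8 new (d, e, t, o, r, g, a, l)
  "mitorde" → prefix "mitor" already present; 2 new (d, e)
  "mitorso" → prefix "mitor" already present; 2 new (s, o)
  "dor" → prefix "d" already present; 2 new (o, r)
  "ka" → 2 new (k, a)
Total nodes = 8 + 7 + 8 + 2 + 2 + 2 + 2 = 31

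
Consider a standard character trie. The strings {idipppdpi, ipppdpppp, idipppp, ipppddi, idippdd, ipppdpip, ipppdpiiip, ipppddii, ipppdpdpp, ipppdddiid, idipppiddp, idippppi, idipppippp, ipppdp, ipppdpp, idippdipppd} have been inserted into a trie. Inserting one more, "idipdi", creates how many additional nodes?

The longest prefix of "idipdi" already in the trie is "idip" (length 4).
Each of the 2 remaining characters creates one node.

2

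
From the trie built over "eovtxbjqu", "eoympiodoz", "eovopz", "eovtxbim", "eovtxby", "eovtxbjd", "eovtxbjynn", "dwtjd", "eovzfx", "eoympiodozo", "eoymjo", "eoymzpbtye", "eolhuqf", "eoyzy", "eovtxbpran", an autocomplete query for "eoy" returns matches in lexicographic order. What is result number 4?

Words with prefix "eoy", in lexicographic order: "eoymjo", "eoympiodoz", "eoympiodozo", "eoymzpbtye", "eoyzy"
The 4th is eoymzpbtye.

eoymzpbtye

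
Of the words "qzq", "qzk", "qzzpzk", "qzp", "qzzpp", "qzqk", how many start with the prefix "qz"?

6

Filter for entries beginning with "qz":
Words under "qz": qzk, qzp, qzq, qzqk, qzzpp, qzzpzk
Count: 6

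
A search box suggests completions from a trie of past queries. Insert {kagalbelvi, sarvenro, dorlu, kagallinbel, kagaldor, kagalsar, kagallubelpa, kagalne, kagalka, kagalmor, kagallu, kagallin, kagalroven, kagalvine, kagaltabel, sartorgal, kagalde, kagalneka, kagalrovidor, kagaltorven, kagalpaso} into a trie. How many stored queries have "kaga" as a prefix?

18

Walk to "kaga"; the words in its subtree are exactly those with that prefix.
Matches: "kagalbelvi", "kagalde", "kagaldor", "kagalka", "kagallin", "kagallinbel", "kagallu", "kagallubelpa", "kagalmor", "kagalne", "kagalneka", "kagalpaso", "kagalroven", "kagalrovidor", "kagalsar", "kagaltabel", "kagaltorven", "kagalvine"
Count: 18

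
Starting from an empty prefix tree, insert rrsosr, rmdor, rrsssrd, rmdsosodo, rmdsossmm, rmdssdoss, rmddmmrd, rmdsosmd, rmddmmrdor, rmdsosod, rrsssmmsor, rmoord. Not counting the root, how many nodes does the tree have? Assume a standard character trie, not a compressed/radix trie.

Insert word by word; a character creates a node only if that edge doesn't already exist:
  "rrsosr" → 6 new (r, r, s, o, s, r)
  "rmdor" → prefix "r" already present; 4 new (m, d, o, r)
  "rrsssrd" → prefix "rrs" already present; 4 new (s, s, r, d)
  "rmdsosodo" → prefix "rmd" already present; 6 new (s, o, s, o, d, o)
  "rmdsossmm" → prefix "rmdsos" already present; 3 new (s, m, m)
  "rmdssdoss" → prefix "rmds" already present; 5 new (s, d, o, s, s)
  "rmddmmrd" → prefix "rmd" already present; 5 new (d, m, m, r, d)
  "rmdsosmd" → prefix "rmdsos" already present; 2 new (m, d)
  "rmddmmrdor" → prefix "rmddmmrd" already present; 2 new (o, r)
  "rmdsosod" → prefix "rmdsosod" already present; 0 new (none)
  "rrsssmmsor" → prefix "rrsss" already present; 5 new (m, m, s, o, r)
  "rmoord" → prefix "rm" already present; 4 new (o, o, r, d)
Total nodes = 6 + 4 + 4 + 6 + 3 + 5 + 5 + 2 + 2 + 0 + 5 + 4 = 46

46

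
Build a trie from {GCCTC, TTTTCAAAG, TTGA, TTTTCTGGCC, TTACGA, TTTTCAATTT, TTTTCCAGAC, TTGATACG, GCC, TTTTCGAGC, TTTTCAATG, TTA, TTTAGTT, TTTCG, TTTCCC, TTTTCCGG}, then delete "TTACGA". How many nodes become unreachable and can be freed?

3

A node on "TTACGA"'s path can go only if nothing else ends at it or branches off below it.
The suffix "CGA" (3 nodes) is used only by "TTACGA"; "TTA" is itself a stored word, so pruning stops there.
Nodes removed: 3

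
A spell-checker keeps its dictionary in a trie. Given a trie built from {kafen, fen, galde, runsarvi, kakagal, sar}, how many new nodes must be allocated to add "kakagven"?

"kakag" is already a path in the trie; the remaining "ven" must be added.
So 8 − 5 = 3 new nodes.

3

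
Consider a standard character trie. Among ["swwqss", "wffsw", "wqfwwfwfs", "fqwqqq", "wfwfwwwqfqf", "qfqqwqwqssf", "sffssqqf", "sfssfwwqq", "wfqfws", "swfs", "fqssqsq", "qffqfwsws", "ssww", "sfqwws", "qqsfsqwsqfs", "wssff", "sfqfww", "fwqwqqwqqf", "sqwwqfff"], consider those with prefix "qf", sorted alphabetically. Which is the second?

DFS of the "qf" subtree visits, in order: "qffqfwsws", "qfqqwqwqssf"
Position 2: qfqqwqwqssf

qfqqwqwqssf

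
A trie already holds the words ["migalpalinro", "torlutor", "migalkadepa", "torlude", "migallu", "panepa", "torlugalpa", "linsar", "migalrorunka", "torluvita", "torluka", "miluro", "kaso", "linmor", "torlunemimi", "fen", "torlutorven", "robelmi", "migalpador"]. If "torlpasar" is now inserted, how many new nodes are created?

5

"torl" is already a path in the trie; the remaining "pasar" must be added.
Each of the 5 remaining characters creates one node.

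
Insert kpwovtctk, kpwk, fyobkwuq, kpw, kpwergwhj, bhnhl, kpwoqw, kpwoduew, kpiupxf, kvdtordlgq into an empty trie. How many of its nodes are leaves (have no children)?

Leaves are exactly the stored words that no other stored word extends.
Those words: "bhnhl", "fyobkwuq", "kpiupxf", "kpwergwhj", "kpwk", "kpwoduew", "kpwoqw", "kpwovtctk", "kvdtordlgq"
Leaf count: 9

9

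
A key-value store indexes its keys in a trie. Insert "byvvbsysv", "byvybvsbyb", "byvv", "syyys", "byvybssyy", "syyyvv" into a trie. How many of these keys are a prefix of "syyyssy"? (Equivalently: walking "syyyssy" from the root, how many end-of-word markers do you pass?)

1

Traverse "syyyssy" character by character; count nodes along the way that are marked as word ends.
Prefixes of the query that are stored words: "syyys"
Count: 1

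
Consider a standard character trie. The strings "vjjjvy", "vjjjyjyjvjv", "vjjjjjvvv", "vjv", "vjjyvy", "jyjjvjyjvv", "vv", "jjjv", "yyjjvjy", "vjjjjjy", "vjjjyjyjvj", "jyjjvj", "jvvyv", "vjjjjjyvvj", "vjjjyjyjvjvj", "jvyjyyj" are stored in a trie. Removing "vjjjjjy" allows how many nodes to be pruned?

Walk "vjjjjjy" from the leaf back toward the root, removing each node that no remaining word uses.
Every node on "vjjjjjy" is still needed (e.g. by "vjjjjjyvvj"), so nothing is freed.
Nodes removed: 0

0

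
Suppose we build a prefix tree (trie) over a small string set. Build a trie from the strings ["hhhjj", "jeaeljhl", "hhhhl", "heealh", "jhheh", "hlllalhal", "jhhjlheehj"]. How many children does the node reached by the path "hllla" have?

1

Walk "hllla" from the root, arriving at one node.
Distinct next characters after "hllla": l.
That node has 1 child edge.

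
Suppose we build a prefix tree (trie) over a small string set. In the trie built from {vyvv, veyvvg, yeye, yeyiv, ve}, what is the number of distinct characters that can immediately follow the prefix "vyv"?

Walk "vyv" from the root, arriving at one node.
Distinct next characters after "vyv": v.
That node has 1 child edge.

1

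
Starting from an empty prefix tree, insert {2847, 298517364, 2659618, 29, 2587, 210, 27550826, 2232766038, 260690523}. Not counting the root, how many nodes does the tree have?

Insert word by word; a character creates a node only if that edge doesn't already exist:
  "2847" → 4 new (2, 8, 4, 7)
  "298517364" → prefix "2" already present; 8 new (9, 8, 5, 1, 7, 3, 6, 4)
  "2659618" → prefix "2" already present; 6 new (6, 5, 9, 6, 1, 8)
  "29" → prefix "29" already present; 0 new (none)
  "2587" → prefix "2" already present; 3 new (5, 8, 7)
  "210" → prefix "2" already present; 2 new (1, 0)
  "27550826" → prefix "2" already present; 7 new (7, 5, 5, 0, 8, 2, 6)
  "2232766038" → prefix "2" already present; 9 new (2, 3, 2, 7, 6, 6, 0, 3, 8)
  "260690523" → prefix "26" already present; 7 new (0, 6, 9, 0, 5, 2, 3)
Total nodes = 4 + 8 + 6 + 0 + 3 + 2 + 7 + 9 + 7 = 46

46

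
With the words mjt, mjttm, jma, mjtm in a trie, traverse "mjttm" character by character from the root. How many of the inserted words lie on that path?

2

Walk "mjttm" from the root; an end-of-word marker is hit whenever a stored word is a prefix of "mjttm".
Prefixes of the query that are stored words: "mjt", "mjttm"
Count: 2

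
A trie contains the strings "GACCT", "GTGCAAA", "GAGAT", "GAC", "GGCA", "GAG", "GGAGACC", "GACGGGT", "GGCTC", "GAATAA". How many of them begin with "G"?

10

Traverse to the node for "G", then collect every word in that subtree.
Words under "G": GAATAA, GAC, GACCT, GACGGGT, GAG, GAGAT, GGAGACC, GGCA, GGCTC, GTGCAAA
Count: 10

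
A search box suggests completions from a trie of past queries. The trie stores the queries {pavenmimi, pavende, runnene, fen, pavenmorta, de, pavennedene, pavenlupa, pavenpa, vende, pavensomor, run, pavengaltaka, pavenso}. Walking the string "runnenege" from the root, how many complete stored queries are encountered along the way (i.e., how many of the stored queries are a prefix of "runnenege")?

Check each prefix of "runnenege" against the stored set — each match is an end-marker on the path.
Prefixes of the query that are stored words: "run", "runnene"
Count: 2

2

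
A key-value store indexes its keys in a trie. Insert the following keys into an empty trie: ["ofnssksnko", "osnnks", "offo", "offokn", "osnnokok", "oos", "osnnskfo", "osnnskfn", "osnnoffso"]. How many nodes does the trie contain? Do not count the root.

34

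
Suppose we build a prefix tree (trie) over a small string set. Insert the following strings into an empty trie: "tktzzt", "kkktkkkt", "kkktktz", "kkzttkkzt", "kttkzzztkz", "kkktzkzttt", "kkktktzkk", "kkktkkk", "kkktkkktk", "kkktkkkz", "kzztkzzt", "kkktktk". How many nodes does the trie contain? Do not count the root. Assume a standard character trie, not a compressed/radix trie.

Insert word by word; a character creates a node only if that edge doesn't already exist:
  "tktzzt" → 6 new (t, k, t, z, z, t)
  "kkktkkkt" → 8 new (k, k, k, t, k, k, k, t)
  "kkktktz" → prefix "kkktk" already present; 2 new (t, z)
  "kkzttkkzt" → prefix "kk" already present; 7 new (z, t, t, k, k, z, t)
  "kttkzzztkz" → prefix "k" already present; 9 new (t, t, k, z, z, z, t, k, z)
  "kkktzkzttt" → prefix "kkkt" already present; 6 new (z, k, z, t, t, t)
  "kkktktzkk" → prefix "kkktktz" already present; 2 new (k, k)
  "kkktkkk" → prefix "kkktkkk" already present; 0 new (none)
  "kkktkkktk" → prefix "kkktkkkt" already present; 1 new (k)
  "kkktkkkz" → prefix "kkktkkk" already present; 1 new (z)
  "kzztkzzt" → prefix "k" already present; 7 new (z, z, t, k, z, z, t)
  "kkktktk" → prefix "kkktkt" already present; 1 new (k)
Total nodes = 6 + 8 + 2 + 7 + 9 + 6 + 2 + 0 + 1 + 1 + 7 + 1 = 50

50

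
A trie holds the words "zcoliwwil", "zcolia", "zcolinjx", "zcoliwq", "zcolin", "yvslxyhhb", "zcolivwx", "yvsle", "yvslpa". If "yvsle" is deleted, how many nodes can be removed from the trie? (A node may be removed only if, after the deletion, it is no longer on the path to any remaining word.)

1

Walk "yvsle" from the leaf back toward the root, removing each node that no remaining word uses.
The suffix "e" (1 node) is used only by "yvsle"; the node for "yvsl" still has the child "x", so pruning stops there.
Nodes removed: 1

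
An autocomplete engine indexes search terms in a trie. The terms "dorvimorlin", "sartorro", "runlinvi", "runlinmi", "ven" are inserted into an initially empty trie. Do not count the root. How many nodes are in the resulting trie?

Count nodes per top-level branch (shared prefixes stored once):
  'd'-branch (dorvimorlin): 11 nodes
  'r'-branch (runlinmi, runlinvi): 10 nodes
  's'-branch (sartorro): 8 nodes
  'v'-branch (ven): 3 nodes
Sum: 32

32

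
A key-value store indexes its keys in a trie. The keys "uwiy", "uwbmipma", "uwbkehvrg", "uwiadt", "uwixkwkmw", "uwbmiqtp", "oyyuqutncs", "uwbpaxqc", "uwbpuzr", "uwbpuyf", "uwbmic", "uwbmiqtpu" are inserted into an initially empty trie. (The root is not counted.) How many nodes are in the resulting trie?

50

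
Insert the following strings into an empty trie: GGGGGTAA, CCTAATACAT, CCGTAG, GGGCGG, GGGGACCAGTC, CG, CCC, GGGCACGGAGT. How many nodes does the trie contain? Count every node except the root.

41

Count nodes per top-level branch (shared prefixes stored once):
  'C'-branch (CCC, CCGTAG, CCTAATACAT, CG): 16 nodes
  'G'-branch (GGGCACGGAGT, GGGCGG, GGGGACCAGTC, GGGGGTAA): 25 nodes
Sum: 41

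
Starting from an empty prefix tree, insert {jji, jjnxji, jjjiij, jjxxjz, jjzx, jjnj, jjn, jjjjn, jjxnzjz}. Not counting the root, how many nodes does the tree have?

24

Insert word by word; a character creates a node only if that edge doesn't already exist:
  "jji" → 3 new (j, j, i)
  "jjnxji" → prefix "jj" already present; 4 new (n, x, j, i)
  "jjjiij" → prefix "jj" already present; 4 new (j, i, i, j)
  "jjxxjz" → prefix "jj" already present; 4 new (x, x, j, z)
  "jjzx" → prefix "jj" already present; 2 new (z, x)
  "jjnj" → prefix "jjn" already present; 1 new (j)
  "jjn" → prefix "jjn" already present; 0 new (none)
  "jjjjn" → prefix "jjj" already present; 2 new (j, n)
  "jjxnzjz" → prefix "jjx" already present; 4 new (n, z, j, z)
Total nodes = 3 + 4 + 4 + 4 + 2 + 1 + 0 + 2 + 4 = 24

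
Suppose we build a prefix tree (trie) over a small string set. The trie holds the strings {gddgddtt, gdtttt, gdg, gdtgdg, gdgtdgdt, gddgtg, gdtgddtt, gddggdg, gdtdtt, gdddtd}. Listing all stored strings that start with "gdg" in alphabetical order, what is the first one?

Words with prefix "gdg", in lexicographic order: "gdg", "gdgtdgdt"
The 1st is gdg.

gdg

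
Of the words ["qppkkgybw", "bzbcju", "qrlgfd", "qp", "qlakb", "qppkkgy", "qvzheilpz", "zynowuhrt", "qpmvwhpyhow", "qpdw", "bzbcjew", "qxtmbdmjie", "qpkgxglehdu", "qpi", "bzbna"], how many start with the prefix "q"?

11

Filter for entries beginning with "q":
Words under "q": qlakb, qp, qpdw, qpi, qpkgxglehdu, qpmvwhpyhow, qppkkgy, qppkkgybw, qrlgfd, qvzheilpz, qxtmbdmjie
Count: 11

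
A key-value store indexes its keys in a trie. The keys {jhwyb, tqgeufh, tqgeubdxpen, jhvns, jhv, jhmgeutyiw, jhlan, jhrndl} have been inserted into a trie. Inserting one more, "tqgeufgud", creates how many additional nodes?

3

"tqgeuf" is already a path in the trie; the remaining "gud" must be added.
New nodes needed: |"tqgeufgud"| − 6 = 9 − 6 = 3.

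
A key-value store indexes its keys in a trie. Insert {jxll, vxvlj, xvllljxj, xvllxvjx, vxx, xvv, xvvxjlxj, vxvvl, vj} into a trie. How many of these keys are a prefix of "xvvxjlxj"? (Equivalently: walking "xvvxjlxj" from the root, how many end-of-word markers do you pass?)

2

Check each prefix of "xvvxjlxj" against the stored set — each match is an end-marker on the path.
Prefixes of the query that are stored words: "xvv", "xvvxjlxj"
Count: 2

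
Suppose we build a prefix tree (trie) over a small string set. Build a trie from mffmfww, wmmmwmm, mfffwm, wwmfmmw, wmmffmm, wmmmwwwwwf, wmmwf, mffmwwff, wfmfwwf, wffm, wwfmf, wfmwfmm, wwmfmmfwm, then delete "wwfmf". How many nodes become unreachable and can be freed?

Walk "wwfmf" from the leaf back toward the root, removing each node that no remaining word uses.
The suffix "fmf" (3 nodes) is used only by "wwfmf"; the node for "ww" still has the child "m", so pruning stops there.
Nodes removed: 3

3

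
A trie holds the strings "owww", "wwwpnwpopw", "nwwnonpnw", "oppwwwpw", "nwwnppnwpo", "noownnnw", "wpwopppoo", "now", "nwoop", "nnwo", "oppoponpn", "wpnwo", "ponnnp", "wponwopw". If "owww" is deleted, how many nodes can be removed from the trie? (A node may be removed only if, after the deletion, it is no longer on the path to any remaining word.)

3

After clearing the end-marker at "owww", prune upward until reaching a node still needed by another word.
The suffix "www" (3 nodes) is used only by "owww"; the node for "o" still has the child "p", so pruning stops there.
Nodes removed: 3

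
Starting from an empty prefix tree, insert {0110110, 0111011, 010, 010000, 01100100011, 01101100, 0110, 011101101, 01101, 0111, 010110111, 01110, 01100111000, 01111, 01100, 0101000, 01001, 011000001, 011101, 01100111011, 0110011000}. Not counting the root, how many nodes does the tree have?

50

For each word, the new-node count is its length minus the longest prefix already in the trie:
  "0110110" → 7 new (0, 1, 1, 0, 1, 1, 0)
  "0111011" → prefix "011" already present; 4 new (1, 0, 1, 1)
  "010" → prefix "01" already present; 1 new (0)
  "010000" → prefix "010" already present; 3 new (0, 0, 0)
  "01100100011" → prefix "0110" already present; 7 new (0, 1, 0, 0, 0, 1, 1)
  "01101100" → prefix "0110110" already present; 1 new (0)
  "0110" → prefix "0110" already present; 0 new (none)
  "011101101" → prefix "0111011" already present; 2 new (0, 1)
  "01101" → prefix "01101" already present; 0 new (none)
  "0111" → prefix "0111" already present; 0 new (none)
  "010110111" → prefix "010" already present; 6 new (1, 1, 0, 1, 1, 1)
  "01110" → prefix "01110" already present; 0 new (none)
  "01100111000" → prefix "011001" already present; 5 new (1, 1, 0, 0, 0)
  "01111" → prefix "0111" already present; 1 new (1)
  "01100" → prefix "01100" already present; 0 new (none)
  "0101000" → prefix "0101" already present; 3 new (0, 0, 0)
  "01001" → prefix "0100" already present; 1 new (1)
  "011000001" → prefix "01100" already present; 4 new (0, 0, 0, 1)
  "011101" → prefix "011101" already present; 0 new (none)
  "01100111011" → prefix "011001110" already present; 2 new (1, 1)
  "0110011000" → prefix "0110011" already present; 3 new (0, 0, 0)
Total nodes = 7 + 4 + 1 + 3 + 7 + 1 + 0 + 2 + 0 + 0 + 6 + 0 + 5 + 1 + 0 + 3 + 1 + 4 + 0 + 2 + 3 = 50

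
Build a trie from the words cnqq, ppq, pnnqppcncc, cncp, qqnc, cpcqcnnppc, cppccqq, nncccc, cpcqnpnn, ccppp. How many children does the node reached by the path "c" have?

3

The children of the "c" node are the distinct next characters among strings starting with "c".
Distinct next characters after "c": c, n, p.
That node has 3 child edges.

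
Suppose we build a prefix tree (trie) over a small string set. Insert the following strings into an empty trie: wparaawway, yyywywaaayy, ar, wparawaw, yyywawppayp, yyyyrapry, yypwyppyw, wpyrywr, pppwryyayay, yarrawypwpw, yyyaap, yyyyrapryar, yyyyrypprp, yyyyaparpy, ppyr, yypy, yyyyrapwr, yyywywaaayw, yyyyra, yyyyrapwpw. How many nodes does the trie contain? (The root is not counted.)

For each word, the new-node count is its length minus the longest prefix already in the trie:
  "wparaawway" → 10 new (w, p, a, r, a, a, w, w, a, y)
  "yyywywaaayy" → 11 new (y, y, y, w, y, w, a, a, a, y, y)
  "ar" → 2 new (a, r)
  "wparawaw" → prefix "wpara" already present; 3 new (w, a, w)
  "yyywawppayp" → prefix "yyyw" already present; 7 new (a, w, p, p, a, y, p)
  "yyyyrapry" → prefix "yyy" already present; 6 new (y, r, a, p, r, y)
  "yypwyppyw" → prefix "yy" already present; 7 new (p, w, y, p, p, y, w)
  "wpyrywr" → prefix "wp" already present; 5 new (y, r, y, w, r)
  "pppwryyayay" → 11 new (p, p, p, w, r, y, y, a, y, a, y)
  "yarrawypwpw" → prefix "y" already present; 10 new (a, r, r, a, w, y, p, w, p, w)
  "yyyaap" → prefix "yyy" already present; 3 new (a, a, p)
  "yyyyrapryar" → prefix "yyyyrapry" already present; 2 new (a, r)
  "yyyyrypprp" → prefix "yyyyr" already present; 5 new (y, p, p, r, p)
  "yyyyaparpy" → prefix "yyyy" already present; 6 new (a, p, a, r, p, y)
  "ppyr" → prefix "pp" already present; 2 new (y, r)
  "yypy" → prefix "yyp" already present; 1 new (y)
  "yyyyrapwr" → prefix "yyyyrap" already present; 2 new (w, r)
  "yyywywaaayw" → prefix "yyywywaaay" already present; 1 new (w)
  "yyyyra" → prefix "yyyyra" already present; 0 new (none)
  "yyyyrapwpw" → prefix "yyyyrapw" already present; 2 new (p, w)
Total nodes = 10 + 11 + 2 + 3 + 7 + 6 + 7 + 5 + 11 + 10 + 3 + 2 + 5 + 6 + 2 + 1 + 2 + 1 + 0 + 2 = 96

96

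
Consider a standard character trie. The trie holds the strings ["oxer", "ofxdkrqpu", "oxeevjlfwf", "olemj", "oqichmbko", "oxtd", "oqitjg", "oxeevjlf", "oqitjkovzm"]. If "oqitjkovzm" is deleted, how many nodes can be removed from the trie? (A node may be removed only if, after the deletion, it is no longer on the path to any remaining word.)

A node on "oqitjkovzm"'s path can go only if nothing else ends at it or branches off below it.
The suffix "kovzm" (5 nodes) is used only by "oqitjkovzm"; the node for "oqitj" still has the child "g", so pruning stops there.
Nodes removed: 5

5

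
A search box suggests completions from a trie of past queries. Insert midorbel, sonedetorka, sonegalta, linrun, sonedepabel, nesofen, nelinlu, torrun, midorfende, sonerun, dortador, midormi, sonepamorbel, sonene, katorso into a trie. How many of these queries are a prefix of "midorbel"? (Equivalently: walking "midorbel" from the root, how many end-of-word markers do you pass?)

1

Check each prefix of "midorbel" against the stored set — each match is an end-marker on the path.
Prefixes of the query that are stored words: "midorbel"
Count: 1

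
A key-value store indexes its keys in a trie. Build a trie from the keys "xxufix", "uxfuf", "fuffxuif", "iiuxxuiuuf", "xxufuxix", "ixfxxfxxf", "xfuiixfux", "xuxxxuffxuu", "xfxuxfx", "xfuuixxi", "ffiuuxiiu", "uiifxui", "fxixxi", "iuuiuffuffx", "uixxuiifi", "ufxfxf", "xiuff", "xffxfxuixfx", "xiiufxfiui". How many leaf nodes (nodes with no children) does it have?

A leaf is a node with no children — equivalently, the end of a word that is not a proper prefix of any other stored word.
Those words: "ffiuuxiiu", "fuffxuif", "fxixxi", "iiuxxuiuuf", "iuuiuffuffx", "ixfxxfxxf", "ufxfxf", "uiifxui", "uixxuiifi", "uxfuf", "xffxfxuixfx", "xfuiixfux", "xfuuixxi", "xfxuxfx", "xiiufxfiui", "xiuff", "xuxxxuffxuu", "xxufix", "xxufuxix"
Leaf count: 19

19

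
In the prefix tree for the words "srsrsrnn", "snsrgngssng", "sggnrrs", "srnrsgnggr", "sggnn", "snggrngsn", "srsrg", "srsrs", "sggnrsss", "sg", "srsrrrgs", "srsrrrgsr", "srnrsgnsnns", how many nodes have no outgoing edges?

10

Leaves are exactly the stored words that no other stored word extends.
Those words: "sggnn", "sggnrrs", "sggnrsss", "snggrngsn", "snsrgngssng", "srnrsgnggr", "srnrsgnsnns", "srsrg", "srsrrrgsr", "srsrsrnn"
Leaf count: 10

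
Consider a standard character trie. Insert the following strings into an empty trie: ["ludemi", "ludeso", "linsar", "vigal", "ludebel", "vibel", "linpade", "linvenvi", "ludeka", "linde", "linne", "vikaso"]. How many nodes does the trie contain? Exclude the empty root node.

Count nodes per top-level branch (shared prefixes stored once):
  'l'-branch (linde, linne, linpade, linsar, linvenvi, ludebel, ludeka, ludemi, ludeso): 31 nodes
  'v'-branch (vibel, vigal, vikaso): 12 nodes
Sum: 43

43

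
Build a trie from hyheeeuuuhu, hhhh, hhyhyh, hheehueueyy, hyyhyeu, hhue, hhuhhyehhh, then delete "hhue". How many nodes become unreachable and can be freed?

1

Walk "hhue" from the leaf back toward the root, removing each node that no remaining word uses.
The suffix "e" (1 node) is used only by "hhue"; the node for "hhu" still has the child "h", so pruning stops there.
Nodes removed: 1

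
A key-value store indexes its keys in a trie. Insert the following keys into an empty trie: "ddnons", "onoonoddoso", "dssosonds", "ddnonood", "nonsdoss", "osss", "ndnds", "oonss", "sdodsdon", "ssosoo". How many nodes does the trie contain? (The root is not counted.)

60

Count nodes per top-level branch (shared prefixes stored once):
  'd'-branch (ddnonood, ddnons, dssosonds): 17 nodes
  'n'-branch (ndnds, nonsdoss): 12 nodes
  'o'-branch (onoonoddoso, oonss, osss): 18 nodes
  's'-branch (sdodsdon, ssosoo): 13 nodes
Sum: 60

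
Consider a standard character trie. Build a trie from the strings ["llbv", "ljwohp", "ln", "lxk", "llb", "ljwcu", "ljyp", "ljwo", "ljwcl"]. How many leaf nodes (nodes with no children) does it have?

A leaf is a node with no children — equivalently, the end of a word that is not a proper prefix of any other stored word.
Those words: "ljwcl", "ljwcu", "ljwohp", "ljyp", "llbv", "ln", "lxk"
Leaf count: 7

7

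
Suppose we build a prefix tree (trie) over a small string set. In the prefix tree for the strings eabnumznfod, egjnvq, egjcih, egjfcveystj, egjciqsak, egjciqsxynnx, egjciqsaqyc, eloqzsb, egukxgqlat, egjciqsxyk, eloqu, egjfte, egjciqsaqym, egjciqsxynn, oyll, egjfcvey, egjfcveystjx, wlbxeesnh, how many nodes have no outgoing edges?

15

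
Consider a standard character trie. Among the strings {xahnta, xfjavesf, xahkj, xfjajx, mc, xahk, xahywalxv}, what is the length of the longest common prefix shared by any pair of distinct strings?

4

Equivalently: take the maximum, over all pairs, of their longest common prefix length.
"xahk" and "xahkj" agree on "xahk" (4 characters) before diverging; nothing deeper is shared.
Longest shared-prefix length: 4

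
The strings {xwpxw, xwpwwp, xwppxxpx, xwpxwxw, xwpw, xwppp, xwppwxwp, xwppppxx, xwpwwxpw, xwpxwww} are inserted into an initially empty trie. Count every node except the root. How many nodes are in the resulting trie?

Count nodes per top-level branch (shared prefixes stored once):
  'x'-branch (xwppp, xwppppxx, xwppwxwp, xwppxxpx, xwpw, xwpwwp, xwpwwxpw, xwpxw, xwpxwww, xwpxwxw): 28 nodes
Sum: 28

28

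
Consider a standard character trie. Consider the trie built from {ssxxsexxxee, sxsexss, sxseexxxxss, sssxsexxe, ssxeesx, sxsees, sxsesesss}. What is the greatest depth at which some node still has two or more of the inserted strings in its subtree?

The deepest shared node is where two words last agree before diverging.
"sxsees" and "sxseexxxxss" agree on "sxsee" (5 characters) before diverging; nothing deeper is shared.
Longest shared-prefix length: 5

5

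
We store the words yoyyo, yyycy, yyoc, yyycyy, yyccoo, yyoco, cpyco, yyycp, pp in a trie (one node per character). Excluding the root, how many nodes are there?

25

Trace insertions, counting only characters that open a new branch:
  "yoyyo" → 5 new (y, o, y, y, o)
  "yyycy" → prefix "y" already present; 4 new (y, y, c, y)
  "yyoc" → prefix "yy" already present; 2 new (o, c)
  "yyycyy" → prefix "yyycy" already present; 1 new (y)
  "yyccoo" → prefix "yy" already present; 4 new (c, c, o, o)
  "yyoco" → prefix "yyoc" already present; 1 new (o)
  "cpyco" → 5 new (c, p, y, c, o)
  "yyycp" → prefix "yyyc" already present; 1 new (p)
  "pp" → 2 new (p, p)
Total nodes = 5 + 4 + 2 + 1 + 4 + 1 + 5 + 1 + 2 = 25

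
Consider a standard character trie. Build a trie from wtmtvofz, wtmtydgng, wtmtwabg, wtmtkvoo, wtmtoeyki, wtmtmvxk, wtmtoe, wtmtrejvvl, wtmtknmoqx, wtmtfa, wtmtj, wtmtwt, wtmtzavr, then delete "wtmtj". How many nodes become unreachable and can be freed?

Walk "wtmtj" from the leaf back toward the root, removing each node that no remaining word uses.
The suffix "j" (1 node) is used only by "wtmtj"; the node for "wtmt" still has the child "v", so pruning stops there.
Nodes removed: 1

1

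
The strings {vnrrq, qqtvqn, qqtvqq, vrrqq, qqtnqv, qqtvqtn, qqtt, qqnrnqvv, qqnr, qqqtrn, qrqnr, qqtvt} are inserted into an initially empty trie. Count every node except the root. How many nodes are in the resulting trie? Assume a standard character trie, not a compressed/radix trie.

Insert word by word; a character creates a node only if that edge doesn't already exist:
  "vnrrq" → 5 new (v, n, r, r, q)
  "qqtvqn" → 6 new (q, q, t, v, q, n)
  "qqtvqq" → prefix "qqtvq" already present; 1 new (q)
  "vrrqq" → prefix "v" already present; 4 new (r, r, q, q)
  "qqtnqv" → prefix "qqt" already present; 3 new (n, q, v)
  "qqtvqtn" → prefix "qqtvq" already present; 2 new (t, n)
  "qqtt" → prefix "qqt" already present; 1 new (t)
  "qqnrnqvv" → prefix "qq" already present; 6 new (n, r, n, q, v, v)
  "qqnr" → prefix "qqnr" already present; 0 new (none)
  "qqqtrn" → prefix "qq" already present; 4 new (q, t, r, n)
  "qrqnr" → prefix "q" already present; 4 new (r, q, n, r)
  "qqtvt" → prefix "qqtv" already present; 1 new (t)
Total nodes = 5 + 6 + 1 + 4 + 3 + 2 + 1 + 6 + 0 + 4 + 4 + 1 = 37

37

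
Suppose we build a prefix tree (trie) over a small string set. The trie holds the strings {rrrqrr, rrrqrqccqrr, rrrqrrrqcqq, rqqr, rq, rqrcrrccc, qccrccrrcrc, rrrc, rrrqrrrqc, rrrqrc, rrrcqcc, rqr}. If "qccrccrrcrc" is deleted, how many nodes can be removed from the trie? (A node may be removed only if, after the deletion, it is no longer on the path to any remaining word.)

Walk "qccrccrrcrc" from the leaf back toward the root, removing each node that no remaining word uses.
No other word shares any prefix with "qccrccrrcrc", so all 11 of its nodes go.
Nodes removed: 11

11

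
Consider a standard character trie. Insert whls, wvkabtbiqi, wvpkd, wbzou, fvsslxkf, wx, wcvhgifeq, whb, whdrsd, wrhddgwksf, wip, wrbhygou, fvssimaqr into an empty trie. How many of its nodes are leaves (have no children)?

13

Leaves are exactly the stored words that no other stored word extends.
Those words: "fvssimaqr", "fvsslxkf", "wbzou", "wcvhgifeq", "whb", "whdrsd", "whls", "wip", "wrbhygou", "wrhddgwksf", "wvkabtbiqi", "wvpkd", "wx"
Leaf count: 13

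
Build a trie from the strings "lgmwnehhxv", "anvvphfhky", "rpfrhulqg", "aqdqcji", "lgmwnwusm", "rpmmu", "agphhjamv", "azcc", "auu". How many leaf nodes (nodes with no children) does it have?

Leaves are exactly the stored words that no other stored word extends.
Those words: "agphhjamv", "anvvphfhky", "aqdqcji", "auu", "azcc", "lgmwnehhxv", "lgmwnwusm", "rpfrhulqg", "rpmmu"
Leaf count: 9

9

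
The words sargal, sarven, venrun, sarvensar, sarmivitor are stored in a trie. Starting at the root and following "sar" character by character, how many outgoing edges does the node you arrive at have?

3

The children of the "sar" node are the distinct next characters among strings starting with "sar".
Distinct next characters after "sar": g, m, v.
That node has 3 child edges.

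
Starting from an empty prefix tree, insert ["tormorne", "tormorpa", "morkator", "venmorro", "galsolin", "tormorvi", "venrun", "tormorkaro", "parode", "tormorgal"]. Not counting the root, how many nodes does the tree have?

52

Insert word by word; a character creates a node only if that edge doesn't already exist:
  "tormorne" → 8 new (t, o, r, m, o, r, n, e)
  "tormorpa" → prefix "tormor" already present; 2 new (p, a)
  "morkator" → 8 new (m, o, r, k, a, t, o, r)
  "venmorro" → 8 new (v, e, n, m, o, r, r, o)
  "galsolin" → 8 new (g, a, l, s, o, l, i, n)
  "tormorvi" → prefix "tormor" already present; 2 new (v, i)
  "venrun" → prefix "ven" already present; 3 new (r, u, n)
  "tormorkaro" → prefix "tormor" already present; 4 new (k, a, r, o)
  "parode" → 6 new (p, a, r, o, d, e)
  "tormorgal" → prefix "tormor" already present; 3 new (g, a, l)
Total nodes = 8 + 2 + 8 + 8 + 8 + 2 + 3 + 4 + 6 + 3 = 52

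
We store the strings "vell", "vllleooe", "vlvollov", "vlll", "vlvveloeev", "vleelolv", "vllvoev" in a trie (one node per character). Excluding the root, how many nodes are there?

Count nodes per top-level branch (shared prefixes stored once):
  'v'-branch (vell, vleelolv, vlll, vllleooe, vllvoev, vlvollov, vlvveloeev): 34 nodes
Sum: 34

34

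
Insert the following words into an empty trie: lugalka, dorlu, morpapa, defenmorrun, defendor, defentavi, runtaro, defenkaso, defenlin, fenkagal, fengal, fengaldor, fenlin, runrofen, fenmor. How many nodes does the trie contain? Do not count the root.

For each word, the new-node count is its length minus the longest prefix already in the trie:
  "lugalka" → 7 new (l, u, g, a, l, k, a)
  "dorlu" → 5 new (d, o, r, l, u)
  "morpapa" → 7 new (m, o, r, p, a, p, a)
  "defenmorrun" → prefix "d" already present; 10 new (e, f, e, n, m, o, r, r, u, n)
  "defendor" → prefix "defen" already present; 3 new (d, o, r)
  "defentavi" → prefix "defen" already present; 4 new (t, a, v, i)
  "runtaro" → 7 new (r, u, n, t, a, r, o)
  "defenkaso" → prefix "defen" already present; 4 new (k, a, s, o)
  "defenlin" → prefix "defen" already present; 3 new (l, i, n)
  "fenkagal" → 8 new (f, e, n, k, a, g, a, l)
  "fengal" → prefix "fen" already present; 3 new (g, a, l)
  "fengaldor" → prefix "fengal" already present; 3 new (d, o, r)
  "fenlin" → prefix "fen" already present; 3 new (l, i, n)
  "runrofen" → prefix "run" already present; 5 new (r, o, f, e, n)
  "fenmor" → prefix "fen" already present; 3 new (m, o, r)
Total nodes = 7 + 5 + 7 + 10 + 3 + 4 + 7 + 4 + 3 + 8 + 3 + 3 + 3 + 5 + 3 = 75

75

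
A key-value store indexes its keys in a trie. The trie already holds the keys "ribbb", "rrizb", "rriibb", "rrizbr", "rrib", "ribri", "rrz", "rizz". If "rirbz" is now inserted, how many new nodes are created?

"ri" is already a path in the trie; the remaining "rbz" must be added.
Each of the 3 remaining characters creates one node.

3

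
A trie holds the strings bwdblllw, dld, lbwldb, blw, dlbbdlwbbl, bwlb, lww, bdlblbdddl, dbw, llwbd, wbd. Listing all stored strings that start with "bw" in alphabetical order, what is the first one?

Words with prefix "bw", in lexicographic order: "bwdblllw", "bwlb"
Position 1: bwdblllw

bwdblllw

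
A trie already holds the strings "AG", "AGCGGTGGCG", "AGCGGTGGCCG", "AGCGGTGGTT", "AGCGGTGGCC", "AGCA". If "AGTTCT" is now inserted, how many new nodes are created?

Walking "AGTTCT" from the root, the first 2 characters ("AG") follow existing edges; "T" is the first miss.
New nodes needed: |"AGTTCT"| − 2 = 6 − 2 = 4.

4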